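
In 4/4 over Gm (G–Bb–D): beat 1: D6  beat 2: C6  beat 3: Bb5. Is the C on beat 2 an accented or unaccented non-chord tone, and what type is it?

Unaccented passing tone.

The harmony at that moment is G minor triad (G, Bb, D); C6 is not a chord tone.
It is approached by step down from D6 and left by step down to Bb5.
Step in, step out in the same direction — a passing tone.
It falls on a weak beat, so it is unaccented.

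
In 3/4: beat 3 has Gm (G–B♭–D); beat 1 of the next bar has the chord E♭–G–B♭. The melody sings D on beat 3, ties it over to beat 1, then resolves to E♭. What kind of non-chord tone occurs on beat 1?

The harmony at that moment is E♭ major triad (E♭, G, B♭); D is not a chord tone.
It is held over (the same pitch as the preceding D) and left by step up to E♭.
Held over from the previous chord and resolving up by step — a retardation.

Retardation.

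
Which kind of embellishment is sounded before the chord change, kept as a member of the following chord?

Anticipation.

Approach: ahead of the chord change (typically by step), so it is dissonant against the current harmony. Departure: none — the same pitch is restated or held and is a chord tone of the new harmony.
Dissonant first, consonant once the harmony catches up: the note simply arrives early — an anticipation. (The reverse timing, consonant first and dissonant after the change, would be a suspension or retardation.)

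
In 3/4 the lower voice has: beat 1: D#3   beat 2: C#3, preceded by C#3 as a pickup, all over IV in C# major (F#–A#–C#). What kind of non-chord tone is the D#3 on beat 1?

The harmony at that moment is F# major triad (F#, A#, C#); D#3 is not a chord tone.
It is approached by step up from C#3 and left by step down to C#3.
Step away and step back to the same note — a neighbor tone (upper neighbor).

Upper neighbor tone.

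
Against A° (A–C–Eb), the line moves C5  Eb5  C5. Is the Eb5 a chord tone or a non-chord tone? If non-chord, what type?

A diminished triad contains A, C, Eb; Eb is the fifth, so it is a chord tone.

Chord tone (the fifth of A diminished triad).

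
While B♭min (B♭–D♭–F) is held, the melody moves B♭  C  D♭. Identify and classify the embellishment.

C is a passing tone.

The harmony at that moment is B♭ minor triad (B♭, D♭, F); C is not a chord tone.
It is approached by step up from B♭ and left by step up to D♭.
Step in, step out in the same direction — a passing tone.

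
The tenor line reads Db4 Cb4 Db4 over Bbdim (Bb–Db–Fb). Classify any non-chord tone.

The harmony at that moment is Bb diminished triad (Bb, Db, Fb); Cb4 is not a chord tone.
It is approached by step down from Db4 and left by step up to Db4.
Step away and step back to the same note — a neighbor tone (lower neighbor).

Cb4 is a neighbor tone.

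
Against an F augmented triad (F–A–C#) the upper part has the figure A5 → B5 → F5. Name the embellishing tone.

The harmony at that moment is F augmented triad (F, A, C#); B5 is not a chord tone.
It is approached by step up from A5 and left by leap down to F5.
Step in, leap out — an escape tone.

B5 is an escape tone.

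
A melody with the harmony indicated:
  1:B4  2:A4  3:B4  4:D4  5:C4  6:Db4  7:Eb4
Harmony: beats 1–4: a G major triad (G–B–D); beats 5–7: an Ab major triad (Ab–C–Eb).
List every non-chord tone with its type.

A4 (beat 2) — neighbor tone; Db4 (beat 6) — passing tone.

The harmony at that moment is G major triad (G, B, D); A4 is not a chord tone.
It is approached by step down from B4 and left by step up to B4.
Step away and step back to the same note — a neighbor tone (lower neighbor).
The harmony at that moment is Ab major triad (Ab, C, Eb); Db4 is not a chord tone.
It is approached by step up from C4 and left by step up to Eb4.
Step in, step out in the same direction — a passing tone.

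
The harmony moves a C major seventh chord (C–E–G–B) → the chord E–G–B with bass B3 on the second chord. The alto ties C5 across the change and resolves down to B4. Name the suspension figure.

9–8 suspension.

At the second chord the bass is B3. The suspended C5 lies a ninth above the bass; after resolving down by step to B4, the interval above the bass becomes an octave.
Suspension figures are named by those two intervals: 9–8.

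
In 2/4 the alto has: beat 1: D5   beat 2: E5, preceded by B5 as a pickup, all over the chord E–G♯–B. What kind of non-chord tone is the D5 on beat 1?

Appoggiatura.

The harmony at that moment is E major triad (E, G♯, B); D5 is not a chord tone.
It is approached by leap down from B5 and left by step up to E5.
Leap in, step out, metrically accented — an appoggiatura.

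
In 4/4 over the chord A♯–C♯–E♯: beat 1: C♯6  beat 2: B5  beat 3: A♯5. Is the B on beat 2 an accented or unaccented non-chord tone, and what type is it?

Unaccented passing tone.

The harmony at that moment is A♯ minor triad (A♯, C♯, E♯); B5 is not a chord tone.
It is approached by step down from C♯6 and left by step down to A♯5.
Step in, step out in the same direction — a passing tone.
It falls on a weak beat, so it is unaccented.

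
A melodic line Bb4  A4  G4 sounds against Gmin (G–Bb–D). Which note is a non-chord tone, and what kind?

The harmony at that moment is G minor triad (G, Bb, D); A4 is not a chord tone.
It is approached by step down from Bb4 and left by step down to G4.
Step in, step out in the same direction — a passing tone.

A4 is a passing tone.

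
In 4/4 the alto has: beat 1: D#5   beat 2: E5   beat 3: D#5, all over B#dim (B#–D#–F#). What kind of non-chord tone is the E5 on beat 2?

The harmony at that moment is B# diminished triad (B#, D#, F#); E5 is not a chord tone.
It is approached by step up from D#5 and left by step down to D#5.
Step away and step back to the same note — a neighbor tone (upper neighbor).

Upper neighbor tone.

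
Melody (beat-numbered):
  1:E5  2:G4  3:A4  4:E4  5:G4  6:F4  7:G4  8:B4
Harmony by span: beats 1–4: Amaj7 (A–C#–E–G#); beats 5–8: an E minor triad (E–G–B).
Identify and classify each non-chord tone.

G4 (beat 2) — appoggiatura; F4 (beat 6) — neighbor tone.

The harmony at that moment is A major seventh chord (A, C#, E, G#); G4 is not a chord tone.
It is approached by leap down from E5 and left by step up to A4.
Leap in, step out — an appoggiatura.
The harmony at that moment is E minor triad (E, G, B); F4 is not a chord tone.
It is approached by step down from G4 and left by step up to G4.
Step away and step back to the same note — a neighbor tone (lower neighbor).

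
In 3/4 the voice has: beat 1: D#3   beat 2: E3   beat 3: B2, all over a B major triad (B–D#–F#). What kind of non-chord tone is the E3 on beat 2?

The harmony at that moment is B major triad (B, D#, F#); E3 is not a chord tone.
It is approached by step up from D#3 and left by leap down to B2.
Step in, leap out, on a weak beat — an escape tone.

Escape tone.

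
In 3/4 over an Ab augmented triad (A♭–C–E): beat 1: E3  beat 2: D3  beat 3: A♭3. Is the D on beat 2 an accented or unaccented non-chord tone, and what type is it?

Unaccented escape tone.

The harmony at that moment is A♭ augmented triad (A♭, C, E); D3 is not a chord tone.
It is approached by step down from E3 and left by leap up to A♭3.
Step in, leap out — an escape tone.
It falls on a weak beat, so it is unaccented.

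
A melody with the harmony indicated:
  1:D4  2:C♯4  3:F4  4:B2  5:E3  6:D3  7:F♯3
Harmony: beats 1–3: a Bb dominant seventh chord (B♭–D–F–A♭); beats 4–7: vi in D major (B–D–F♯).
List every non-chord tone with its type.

The harmony at that moment is B♭ dominant seventh chord (B♭, D, F, A♭); C♯4 is not a chord tone.
It is approached by step down from D4 and left by leap up to F4.
Step in, leap out — an escape tone.
The harmony at that moment is B minor triad (B, D, F♯); E3 is not a chord tone.
It is approached by leap up from B2 and left by step down to D3.
Leap in, step out — an appoggiatura.

C♯4 (beat 2) — escape tone; E3 (beat 5) — appoggiatura.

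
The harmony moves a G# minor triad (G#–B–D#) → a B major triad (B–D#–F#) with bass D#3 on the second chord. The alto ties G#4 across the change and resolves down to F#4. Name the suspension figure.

At the second chord the bass is D#3. The suspended G#4 lies a fourth above the bass; after resolving down by step to F#4, the interval above the bass becomes a third.
Suspension figures are named by those two intervals: 4–3.

4–3 suspension.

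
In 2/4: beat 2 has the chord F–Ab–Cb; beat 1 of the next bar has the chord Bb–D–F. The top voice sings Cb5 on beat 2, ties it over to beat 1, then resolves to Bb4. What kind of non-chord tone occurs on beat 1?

The harmony at that moment is Bb major triad (Bb, D, F); Cb5 is not a chord tone.
It is held over (the same pitch as the preceding Cb5) and left by step down to Bb4.
Held over from the previous chord and resolving down by step — a suspension.

Suspension.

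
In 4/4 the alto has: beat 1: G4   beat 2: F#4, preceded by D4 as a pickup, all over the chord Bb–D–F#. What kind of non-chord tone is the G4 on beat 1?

Appoggiatura.

The harmony at that moment is Bb augmented triad (Bb, D, F#); G4 is not a chord tone.
It is approached by leap up from D4 and left by step down to F#4.
Leap in, step out, metrically accented — an appoggiatura.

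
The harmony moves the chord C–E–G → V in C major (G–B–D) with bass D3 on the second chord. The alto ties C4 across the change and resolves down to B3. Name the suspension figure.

7–6 suspension.

At the second chord the bass is D3. The suspended C4 lies a seventh above the bass; after resolving down by step to B3, the interval above the bass becomes a sixth.
Suspension figures are named by those two intervals: 7–6.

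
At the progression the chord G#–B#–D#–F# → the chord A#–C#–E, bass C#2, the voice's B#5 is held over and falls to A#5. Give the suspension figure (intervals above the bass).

At the second chord the bass is C#2. The suspended B#5 lies a seventh above the bass; after resolving down by step to A#5, the interval above the bass becomes a sixth.
Suspension figures are named by those two intervals: 7–6.

7–6 suspension.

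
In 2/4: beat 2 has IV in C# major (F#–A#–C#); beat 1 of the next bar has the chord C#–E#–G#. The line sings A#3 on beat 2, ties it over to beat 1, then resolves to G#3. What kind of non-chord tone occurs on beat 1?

Suspension.

The harmony at that moment is C# major triad (C#, E#, G#); A#3 is not a chord tone.
It is held over (the same pitch as the preceding A#3) and left by step down to G#3.
Held over from the previous chord and resolving down by step — a suspension.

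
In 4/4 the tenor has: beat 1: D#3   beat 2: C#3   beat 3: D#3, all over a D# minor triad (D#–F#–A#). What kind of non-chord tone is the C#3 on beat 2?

The harmony at that moment is D# minor triad (D#, F#, A#); C#3 is not a chord tone.
It is approached by step down from D#3 and left by step up to D#3.
Step away and step back to the same note — a neighbor tone (lower neighbor).

Lower neighbor tone.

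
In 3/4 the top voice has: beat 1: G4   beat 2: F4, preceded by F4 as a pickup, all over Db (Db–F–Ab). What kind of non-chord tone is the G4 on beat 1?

The harmony at that moment is Db major triad (Db, F, Ab); G4 is not a chord tone.
It is approached by step up from F4 and left by step down to F4.
Step away and step back to the same note — a neighbor tone (upper neighbor).

Upper neighbor tone.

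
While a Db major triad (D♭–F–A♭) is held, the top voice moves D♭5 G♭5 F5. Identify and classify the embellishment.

The harmony at that moment is D♭ major triad (D♭, F, A♭); G♭5 is not a chord tone.
It is approached by leap up from D♭5 and left by step down to F5.
Leap in, step out — an appoggiatura.

G♭5 is an appoggiatura.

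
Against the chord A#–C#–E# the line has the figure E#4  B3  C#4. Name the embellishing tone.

B3 is an appoggiatura.

The harmony at that moment is A# minor triad (A#, C#, E#); B3 is not a chord tone.
It is approached by leap down from E#4 and left by step up to C#4.
Leap in, step out — an appoggiatura.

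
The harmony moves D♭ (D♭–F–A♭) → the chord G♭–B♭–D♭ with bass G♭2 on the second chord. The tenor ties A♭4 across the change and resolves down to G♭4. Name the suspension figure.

At the second chord the bass is G♭2. The suspended A♭4 lies a ninth above the bass; after resolving down by step to G♭4, the interval above the bass becomes an octave.
Suspension figures are named by those two intervals: 9–8.

9–8 suspension.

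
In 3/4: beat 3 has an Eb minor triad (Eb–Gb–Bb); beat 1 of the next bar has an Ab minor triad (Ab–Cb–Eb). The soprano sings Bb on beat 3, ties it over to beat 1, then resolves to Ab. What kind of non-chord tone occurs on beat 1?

The harmony at that moment is Ab minor triad (Ab, Cb, Eb); Bb is not a chord tone.
It is held over (the same pitch as the preceding Bb) and left by step down to Ab.
Held over from the previous chord and resolving down by step — a suspension.

Suspension.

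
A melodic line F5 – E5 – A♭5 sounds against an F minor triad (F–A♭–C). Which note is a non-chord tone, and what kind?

E5 is an escape tone.

The harmony at that moment is F minor triad (F, A♭, C); E5 is not a chord tone.
It is approached by step down from F5 and left by leap up to A♭5.
Step in, leap out — an escape tone.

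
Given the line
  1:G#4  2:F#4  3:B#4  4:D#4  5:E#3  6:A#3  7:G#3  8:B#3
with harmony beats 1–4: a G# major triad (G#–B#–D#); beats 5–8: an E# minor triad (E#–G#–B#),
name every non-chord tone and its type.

F#4 (beat 2) — escape tone; A#3 (beat 6) — appoggiatura.

The harmony at that moment is G# major triad (G#, B#, D#); F#4 is not a chord tone.
It is approached by step down from G#4 and left by leap up to B#4.
Step in, leap out — an escape tone.
The harmony at that moment is E# minor triad (E#, G#, B#); A#3 is not a chord tone.
It is approached by leap up from E#3 and left by step down to G#3.
Leap in, step out — an appoggiatura.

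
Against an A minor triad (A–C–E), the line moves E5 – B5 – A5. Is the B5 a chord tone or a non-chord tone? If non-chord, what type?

The harmony at that moment is A minor triad (A, C, E); B5 is not a chord tone.
It is approached by leap up from E5 and left by step down to A5.
Leap in, step out — an appoggiatura.

Non-chord tone — an appoggiatura.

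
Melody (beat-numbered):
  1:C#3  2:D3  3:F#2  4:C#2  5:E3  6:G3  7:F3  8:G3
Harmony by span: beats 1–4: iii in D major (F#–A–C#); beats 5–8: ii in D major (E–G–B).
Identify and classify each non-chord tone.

D3 (beat 2) — escape tone; F3 (beat 7) — neighbor tone.

The harmony at that moment is F# minor triad (F#, A, C#); D3 is not a chord tone.
It is approached by step up from C#3 and left by leap down to F#2.
Step in, leap out — an escape tone.
The harmony at that moment is E minor triad (E, G, B); F3 is not a chord tone.
It is approached by step down from G3 and left by step up to G3.
Step away and step back to the same note — a neighbor tone (lower neighbor).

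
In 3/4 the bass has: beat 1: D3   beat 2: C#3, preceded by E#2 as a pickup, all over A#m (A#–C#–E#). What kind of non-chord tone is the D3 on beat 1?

The harmony at that moment is A# minor triad (A#, C#, E#); D3 is not a chord tone.
It is approached by leap up from E#2 and left by step down to C#3.
Leap in, step out, metrically accented — an appoggiatura.

Appoggiatura.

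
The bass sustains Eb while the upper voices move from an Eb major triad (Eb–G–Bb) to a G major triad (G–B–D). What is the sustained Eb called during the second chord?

Pedal tone (pedal point).

The harmony at that moment is G major triad (G, B, D); Eb is not a chord tone.
It is held over (the same pitch as the preceding Eb) and then sustained as the same pitch into the next harmony.
Sustained through a change of harmony — a pedal tone.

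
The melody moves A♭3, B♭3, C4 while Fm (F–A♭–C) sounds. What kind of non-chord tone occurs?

B♭3 is a passing tone.

The harmony at that moment is F minor triad (F, A♭, C); B♭3 is not a chord tone.
It is approached by step up from A♭3 and left by step up to C4.
Step in, step out in the same direction — a passing tone.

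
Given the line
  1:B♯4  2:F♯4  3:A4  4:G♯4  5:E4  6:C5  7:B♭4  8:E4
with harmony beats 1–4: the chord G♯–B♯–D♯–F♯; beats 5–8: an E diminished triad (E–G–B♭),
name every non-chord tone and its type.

The harmony at that moment is G♯ dominant seventh chord (G♯, B♯, D♯, F♯); A4 is not a chord tone.
It is approached by leap up from F♯4 and left by step down to G♯4.
Leap in, step out — an appoggiatura.
The harmony at that moment is E diminished triad (E, G, B♭); C5 is not a chord tone.
It is approached by leap up from E4 and left by step down to B♭4.
Leap in, step out — an appoggiatura.

A4 (beat 3) — appoggiatura; C5 (beat 6) — appoggiatura.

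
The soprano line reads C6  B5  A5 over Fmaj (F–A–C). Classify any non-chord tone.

B5 is a passing tone.

The harmony at that moment is F major triad (F, A, C); B5 is not a chord tone.
It is approached by step down from C6 and left by step down to A5.
Step in, step out in the same direction — a passing tone.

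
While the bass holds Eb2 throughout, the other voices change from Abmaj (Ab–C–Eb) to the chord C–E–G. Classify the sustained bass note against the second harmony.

Pedal tone (pedal point).

The harmony at that moment is C major triad (C, E, G); Eb2 is not a chord tone.
It is held over (the same pitch as the preceding Eb2) and then sustained as the same pitch into the next harmony.
Sustained through a change of harmony — a pedal tone.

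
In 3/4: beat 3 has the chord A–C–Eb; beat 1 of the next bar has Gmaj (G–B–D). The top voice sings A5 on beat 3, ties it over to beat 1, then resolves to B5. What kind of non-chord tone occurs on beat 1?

The harmony at that moment is G major triad (G, B, D); A5 is not a chord tone.
It is held over (the same pitch as the preceding A5) and left by step up to B5.
Held over from the previous chord and resolving up by step — a retardation.

Retardation.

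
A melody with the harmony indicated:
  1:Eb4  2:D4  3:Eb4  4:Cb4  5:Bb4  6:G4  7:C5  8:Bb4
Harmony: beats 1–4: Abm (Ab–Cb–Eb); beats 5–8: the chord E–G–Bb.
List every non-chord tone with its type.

D4 (beat 2) — neighbor tone; C5 (beat 7) — appoggiatura.

The harmony at that moment is Ab minor triad (Ab, Cb, Eb); D4 is not a chord tone.
It is approached by step down from Eb4 and left by step up to Eb4.
Step away and step back to the same note — a neighbor tone (lower neighbor).
The harmony at that moment is E diminished triad (E, G, Bb); C5 is not a chord tone.
It is approached by leap up from G4 and left by step down to Bb4.
Leap in, step out — an appoggiatura.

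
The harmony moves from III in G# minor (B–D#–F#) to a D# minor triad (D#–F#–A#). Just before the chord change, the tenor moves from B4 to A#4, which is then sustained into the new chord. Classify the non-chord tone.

The harmony at that moment is B major triad (B, D#, F#); A#4 is not a chord tone.
It is approached by step down from B4 and then sustained as the same pitch into the next harmony.
Arriving early and becoming a chord tone when the harmony changes — an anticipation.

A#4 is an anticipation.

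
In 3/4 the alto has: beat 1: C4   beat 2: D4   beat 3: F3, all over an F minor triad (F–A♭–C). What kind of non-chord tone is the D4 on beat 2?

The harmony at that moment is F minor triad (F, A♭, C); D4 is not a chord tone.
It is approached by step up from C4 and left by leap down to F3.
Step in, leap out, on a weak beat — an escape tone.

Escape tone.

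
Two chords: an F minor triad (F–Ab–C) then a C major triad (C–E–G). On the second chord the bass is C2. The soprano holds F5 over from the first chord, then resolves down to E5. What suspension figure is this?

At the second chord the bass is C2. The suspended F5 lies a fourth above the bass; after resolving down by step to E5, the interval above the bass becomes a third.
Suspension figures are named by those two intervals: 4–3.

4–3 suspension.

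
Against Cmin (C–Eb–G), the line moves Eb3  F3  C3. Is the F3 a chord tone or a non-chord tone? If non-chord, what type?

The harmony at that moment is C minor triad (C, Eb, G); F3 is not a chord tone.
It is approached by step up from Eb3 and left by leap down to C3.
Step in, leap out — an escape tone.

Non-chord tone — an escape tone.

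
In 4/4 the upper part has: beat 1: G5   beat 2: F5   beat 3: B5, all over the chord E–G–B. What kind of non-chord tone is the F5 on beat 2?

The harmony at that moment is E minor triad (E, G, B); F5 is not a chord tone.
It is approached by step down from G5 and left by leap up to B5.
Step in, leap out, on a weak beat — an escape tone.

Escape tone.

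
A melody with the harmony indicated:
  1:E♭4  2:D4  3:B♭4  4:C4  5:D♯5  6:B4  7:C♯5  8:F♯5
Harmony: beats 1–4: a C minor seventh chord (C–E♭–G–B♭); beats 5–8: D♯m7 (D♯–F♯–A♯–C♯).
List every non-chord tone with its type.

The harmony at that moment is C minor seventh chord (C, E♭, G, B♭); D4 is not a chord tone.
It is approached by step down from E♭4 and left by leap up to B♭4.
Step in, leap out — an escape tone.
The harmony at that moment is D♯ minor seventh chord (D♯, F♯, A♯, C♯); B4 is not a chord tone.
It is approached by leap down from D♯5 and left by step up to C♯5.
Leap in, step out — an appoggiatura.

D4 (beat 2) — escape tone; B4 (beat 6) — appoggiatura.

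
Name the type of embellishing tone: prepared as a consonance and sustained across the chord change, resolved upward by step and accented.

Approach: by preparation — the pitch is first a chord tone, then held (tied or repeated) while the harmony changes under it. Departure: up by step. Metric position: strong.
A prepared dissonance that resolves upward by step — a retardation. (The same figure resolving downward would be a suspension.)

Retardation.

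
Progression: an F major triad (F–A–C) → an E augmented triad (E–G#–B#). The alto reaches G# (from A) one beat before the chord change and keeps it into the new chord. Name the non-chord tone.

G# is an anticipation.

The harmony at that moment is F major triad (F, A, C); G# is not a chord tone.
It is approached by step down from A and then sustained as the same pitch into the next harmony.
Arriving early and becoming a chord tone when the harmony changes — an anticipation.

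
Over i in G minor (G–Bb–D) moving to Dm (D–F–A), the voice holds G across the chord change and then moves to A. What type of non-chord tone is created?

G is a retardation.

The harmony at that moment is D minor triad (D, F, A); G is not a chord tone.
It is held over (the same pitch as the preceding G) and left by step up to A.
Held over from the previous chord and resolving up by step — a retardation.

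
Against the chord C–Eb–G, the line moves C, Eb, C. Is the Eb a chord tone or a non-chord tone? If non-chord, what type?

Chord tone (the third of C minor triad).

C minor triad contains C, Eb, G; Eb is the third, so it is a chord tone.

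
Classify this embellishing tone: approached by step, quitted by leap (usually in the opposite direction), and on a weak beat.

Escape tone.

Approach: by step. Departure: by leap. Metric position: weak.
Step in, leap out, from a weak position — an escape tone (échappée). (It is the mirror image of the appoggiatura, which leaps in and steps out on a strong beat.)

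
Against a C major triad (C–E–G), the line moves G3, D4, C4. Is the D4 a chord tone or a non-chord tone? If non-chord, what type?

Non-chord tone — an appoggiatura.

The harmony at that moment is C major triad (C, E, G); D4 is not a chord tone.
It is approached by leap up from G3 and left by step down to C4.
Leap in, step out — an appoggiatura.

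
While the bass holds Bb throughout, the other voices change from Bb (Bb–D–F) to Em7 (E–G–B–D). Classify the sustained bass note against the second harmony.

Pedal tone (pedal point).

The harmony at that moment is E minor seventh chord (E, G, B, D); Bb is not a chord tone.
It is held over (the same pitch as the preceding Bb) and then sustained as the same pitch into the next harmony.
Sustained through a change of harmony — a pedal tone.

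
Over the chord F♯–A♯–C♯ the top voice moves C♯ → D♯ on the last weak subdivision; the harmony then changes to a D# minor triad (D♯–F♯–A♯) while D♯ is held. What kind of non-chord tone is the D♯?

The harmony at that moment is F♯ major triad (F♯, A♯, C♯); D♯ is not a chord tone.
It is approached by step up from C♯ and then sustained as the same pitch into the next harmony.
Arriving early and becoming a chord tone when the harmony changes — an anticipation.

D♯ is an anticipation.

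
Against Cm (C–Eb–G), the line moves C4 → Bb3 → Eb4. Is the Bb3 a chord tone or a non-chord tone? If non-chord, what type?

The harmony at that moment is C minor triad (C, Eb, G); Bb3 is not a chord tone.
It is approached by step down from C4 and left by leap up to Eb4.
Step in, leap out — an escape tone.

Non-chord tone — an escape tone.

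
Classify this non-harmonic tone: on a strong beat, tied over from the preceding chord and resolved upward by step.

Approach: by preparation — the pitch is first a chord tone, then held (tied or repeated) while the harmony changes under it. Departure: up by step. Metric position: strong.
A prepared dissonance that resolves upward by step — a retardation. (The same figure resolving downward would be a suspension.)

Retardation.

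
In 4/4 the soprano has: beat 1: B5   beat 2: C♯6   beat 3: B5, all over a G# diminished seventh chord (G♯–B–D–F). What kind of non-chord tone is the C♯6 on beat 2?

The harmony at that moment is G♯ diminished seventh chord (G♯, B, D, F); C♯6 is not a chord tone.
It is approached by step up from B5 and left by step down to B5.
Step away and step back to the same note — a neighbor tone (upper neighbor).

Upper neighbor tone.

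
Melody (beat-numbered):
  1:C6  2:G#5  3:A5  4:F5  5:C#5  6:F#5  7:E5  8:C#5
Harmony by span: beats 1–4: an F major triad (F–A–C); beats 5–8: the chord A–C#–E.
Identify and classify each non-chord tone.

The harmony at that moment is F major triad (F, A, C); G#5 is not a chord tone.
It is approached by leap down from C6 and left by step up to A5.
Leap in, step out — an appoggiatura.
The harmony at that moment is A major triad (A, C#, E); F#5 is not a chord tone.
It is approached by leap up from C#5 and left by step down to E5.
Leap in, step out — an appoggiatura.

G#5 (beat 2) — appoggiatura; F#5 (beat 6) — appoggiatura.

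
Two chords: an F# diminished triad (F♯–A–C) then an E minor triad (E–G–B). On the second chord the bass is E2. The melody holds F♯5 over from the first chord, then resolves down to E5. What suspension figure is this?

At the second chord the bass is E2. The suspended F♯5 lies a ninth above the bass; after resolving down by step to E5, the interval above the bass becomes an octave.
Suspension figures are named by those two intervals: 9–8.

9–8 suspension.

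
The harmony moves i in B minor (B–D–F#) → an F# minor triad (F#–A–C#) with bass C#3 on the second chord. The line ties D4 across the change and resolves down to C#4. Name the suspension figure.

9–8 suspension.

At the second chord the bass is C#3. The suspended D4 lies a ninth above the bass; after resolving down by step to C#4, the interval above the bass becomes an octave.
Suspension figures are named by those two intervals: 9–8.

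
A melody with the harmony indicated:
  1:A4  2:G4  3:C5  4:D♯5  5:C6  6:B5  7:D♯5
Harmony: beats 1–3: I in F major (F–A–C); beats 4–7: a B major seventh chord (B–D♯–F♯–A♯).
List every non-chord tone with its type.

The harmony at that moment is F major triad (F, A, C); G4 is not a chord tone.
It is approached by step down from A4 and left by leap up to C5.
Step in, leap out — an escape tone.
The harmony at that moment is B major seventh chord (B, D♯, F♯, A♯); C6 is not a chord tone.
It is approached by leap up from D♯5 and left by step down to B5.
Leap in, step out — an appoggiatura.

G4 (beat 2) — escape tone; C6 (beat 5) — appoggiatura.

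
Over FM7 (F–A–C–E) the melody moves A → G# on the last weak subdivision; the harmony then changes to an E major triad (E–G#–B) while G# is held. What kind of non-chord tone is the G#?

The harmony at that moment is F major seventh chord (F, A, C, E); G# is not a chord tone.
It is approached by step down from A and then sustained as the same pitch into the next harmony.
Arriving early and becoming a chord tone when the harmony changes — an anticipation.

G# is an anticipation.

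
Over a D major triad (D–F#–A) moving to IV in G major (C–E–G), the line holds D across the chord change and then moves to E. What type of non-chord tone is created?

The harmony at that moment is C major triad (C, E, G); D is not a chord tone.
It is held over (the same pitch as the preceding D) and left by step up to E.
Held over from the previous chord and resolving up by step — a retardation.

D is a retardation.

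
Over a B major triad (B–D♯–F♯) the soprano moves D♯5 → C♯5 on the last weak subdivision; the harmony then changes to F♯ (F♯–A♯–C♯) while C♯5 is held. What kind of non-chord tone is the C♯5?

C♯5 is an anticipation.

The harmony at that moment is B major triad (B, D♯, F♯); C♯5 is not a chord tone.
It is approached by step down from D♯5 and then sustained as the same pitch into the next harmony.
Arriving early and becoming a chord tone when the harmony changes — an anticipation.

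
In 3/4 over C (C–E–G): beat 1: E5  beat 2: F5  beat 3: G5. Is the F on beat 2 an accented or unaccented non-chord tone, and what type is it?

Unaccented passing tone.

The harmony at that moment is C major triad (C, E, G); F5 is not a chord tone.
It is approached by step up from E5 and left by step up to G5.
Step in, step out in the same direction — a passing tone.
It falls on a weak beat, so it is unaccented.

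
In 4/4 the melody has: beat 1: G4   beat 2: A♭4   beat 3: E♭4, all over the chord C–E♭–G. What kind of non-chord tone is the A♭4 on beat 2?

Escape tone.

The harmony at that moment is C minor triad (C, E♭, G); A♭4 is not a chord tone.
It is approached by step up from G4 and left by leap down to E♭4.
Step in, leap out, on a weak beat — an escape tone.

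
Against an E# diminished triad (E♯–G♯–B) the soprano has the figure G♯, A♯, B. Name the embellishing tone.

A♯ is a passing tone.

The harmony at that moment is E♯ diminished triad (E♯, G♯, B); A♯ is not a chord tone.
It is approached by step up from G♯ and left by step up to B.
Step in, step out in the same direction — a passing tone.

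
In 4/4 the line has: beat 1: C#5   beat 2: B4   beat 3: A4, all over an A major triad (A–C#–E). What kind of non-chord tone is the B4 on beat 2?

The harmony at that moment is A major triad (A, C#, E); B4 is not a chord tone.
It is approached by step down from C#5 and left by step down to A4.
Step in, step out in the same direction — a passing tone.

Passing tone.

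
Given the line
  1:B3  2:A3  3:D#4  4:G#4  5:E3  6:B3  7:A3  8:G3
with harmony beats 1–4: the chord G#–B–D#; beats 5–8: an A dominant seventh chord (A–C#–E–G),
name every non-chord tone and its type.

A3 (beat 2) — escape tone; B3 (beat 6) — appoggiatura.

The harmony at that moment is G# minor triad (G#, B, D#); A3 is not a chord tone.
It is approached by step down from B3 and left by leap up to D#4.
Step in, leap out — an escape tone.
The harmony at that moment is A dominant seventh chord (A, C#, E, G); B3 is not a chord tone.
It is approached by leap up from E3 and left by step down to A3.
Leap in, step out — an appoggiatura.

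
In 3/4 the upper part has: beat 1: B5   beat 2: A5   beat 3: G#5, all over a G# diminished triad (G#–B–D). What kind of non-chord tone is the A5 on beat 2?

The harmony at that moment is G# diminished triad (G#, B, D); A5 is not a chord tone.
It is approached by step down from B5 and left by step down to G#5.
Step in, step out in the same direction — a passing tone.

Passing tone.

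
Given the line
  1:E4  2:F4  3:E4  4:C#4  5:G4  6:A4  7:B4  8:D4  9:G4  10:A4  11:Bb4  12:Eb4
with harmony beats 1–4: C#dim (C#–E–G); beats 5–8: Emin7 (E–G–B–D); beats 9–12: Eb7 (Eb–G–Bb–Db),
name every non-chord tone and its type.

F4 (beat 2) — neighbor tone; A4 (beat 6) — passing tone; A4 (beat 10) — passing tone.

The harmony at that moment is C# diminished triad (C#, E, G); F4 is not a chord tone.
It is approached by step up from E4 and left by step down to E4.
Step away and step back to the same note — a neighbor tone (upper neighbor).
The harmony at that moment is E minor seventh chord (E, G, B, D); A4 is not a chord tone.
It is approached by step up from G4 and left by step up to B4.
Step in, step out in the same direction — a passing tone.
The harmony at that moment is Eb dominant seventh chord (Eb, G, Bb, Db); A4 is not a chord tone.
It is approached by step up from G4 and left by step up to Bb4.
Step in, step out in the same direction — a passing tone.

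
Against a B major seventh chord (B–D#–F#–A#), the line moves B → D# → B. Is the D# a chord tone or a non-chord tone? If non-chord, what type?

Chord tone (the third of B major seventh chord).

B major seventh chord contains B, D#, F#, A#; D# is the third, so it is a chord tone.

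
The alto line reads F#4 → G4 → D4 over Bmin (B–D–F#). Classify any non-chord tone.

The harmony at that moment is B minor triad (B, D, F#); G4 is not a chord tone.
It is approached by step up from F#4 and left by leap down to D4.
Step in, leap out — an escape tone.

G4 is an escape tone.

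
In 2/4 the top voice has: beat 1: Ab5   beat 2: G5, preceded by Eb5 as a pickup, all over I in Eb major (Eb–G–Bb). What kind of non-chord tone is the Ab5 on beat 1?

The harmony at that moment is Eb major triad (Eb, G, Bb); Ab5 is not a chord tone.
It is approached by leap up from Eb5 and left by step down to G5.
Leap in, step out, metrically accented — an appoggiatura.

Appoggiatura.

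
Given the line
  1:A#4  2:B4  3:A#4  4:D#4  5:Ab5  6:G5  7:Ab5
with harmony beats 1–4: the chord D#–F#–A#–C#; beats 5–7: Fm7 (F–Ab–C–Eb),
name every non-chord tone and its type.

B4 (beat 2) — neighbor tone; G5 (beat 6) — neighbor tone.

The harmony at that moment is D# minor seventh chord (D#, F#, A#, C#); B4 is not a chord tone.
It is approached by step up from A#4 and left by step down to A#4.
Step away and step back to the same note — a neighbor tone (upper neighbor).
The harmony at that moment is F minor seventh chord (F, Ab, C, Eb); G5 is not a chord tone.
It is approached by step down from Ab5 and left by step up to Ab5.
Step away and step back to the same note — a neighbor tone (lower neighbor).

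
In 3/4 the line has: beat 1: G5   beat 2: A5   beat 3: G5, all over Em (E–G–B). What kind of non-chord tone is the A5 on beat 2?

The harmony at that moment is E minor triad (E, G, B); A5 is not a chord tone.
It is approached by step up from G5 and left by step down to G5.
Step away and step back to the same note — a neighbor tone (upper neighbor).

Upper neighbor tone.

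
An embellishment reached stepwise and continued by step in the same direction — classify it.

Approach: by step. Departure: by step, continuing in the same direction.
Stepwise on both sides with no change of direction means the note fills in the space between two different chord tones — a passing tone. (Had it turned back to its starting note it would be a neighbor tone instead.)

Passing tone.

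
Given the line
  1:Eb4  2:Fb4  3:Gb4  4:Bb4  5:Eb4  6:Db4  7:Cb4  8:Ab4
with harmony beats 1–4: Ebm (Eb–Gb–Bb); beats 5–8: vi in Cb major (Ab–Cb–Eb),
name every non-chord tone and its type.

The harmony at that moment is Eb minor triad (Eb, Gb, Bb); Fb4 is not a chord tone.
It is approached by step up from Eb4 and left by step up to Gb4.
Step in, step out in the same direction — a passing tone.
The harmony at that moment is Ab minor triad (Ab, Cb, Eb); Db4 is not a chord tone.
It is approached by step down from Eb4 and left by step down to Cb4.
Step in, step out in the same direction — a passing tone.

Fb4 (beat 2) — passing tone; Db4 (beat 6) — passing tone.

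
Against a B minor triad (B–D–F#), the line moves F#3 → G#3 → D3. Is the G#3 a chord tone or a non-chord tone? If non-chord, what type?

The harmony at that moment is B minor triad (B, D, F#); G#3 is not a chord tone.
It is approached by step up from F#3 and left by leap down to D3.
Step in, leap out — an escape tone.

Non-chord tone — an escape tone.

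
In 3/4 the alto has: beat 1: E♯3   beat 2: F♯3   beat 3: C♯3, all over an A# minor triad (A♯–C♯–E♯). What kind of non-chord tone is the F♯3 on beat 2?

Escape tone.

The harmony at that moment is A♯ minor triad (A♯, C♯, E♯); F♯3 is not a chord tone.
It is approached by step up from E♯3 and left by leap down to C♯3.
Step in, leap out, on a weak beat — an escape tone.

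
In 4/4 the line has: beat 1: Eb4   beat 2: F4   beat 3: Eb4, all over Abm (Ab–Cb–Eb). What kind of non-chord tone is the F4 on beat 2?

The harmony at that moment is Ab minor triad (Ab, Cb, Eb); F4 is not a chord tone.
It is approached by step up from Eb4 and left by step down to Eb4.
Step away and step back to the same note — a neighbor tone (upper neighbor).

Upper neighbor tone.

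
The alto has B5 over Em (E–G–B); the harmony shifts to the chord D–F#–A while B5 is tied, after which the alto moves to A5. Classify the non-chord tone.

The harmony at that moment is D major triad (D, F#, A); B5 is not a chord tone.
It is held over (the same pitch as the preceding B5) and left by step down to A5.
Held over from the previous chord and resolving down by step — a suspension.

B5 is a suspension.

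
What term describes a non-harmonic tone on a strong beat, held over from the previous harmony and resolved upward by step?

Retardation.

Approach: by preparation — the pitch is first a chord tone, then held (tied or repeated) while the harmony changes under it. Departure: up by step. Metric position: strong.
A prepared dissonance that resolves upward by step — a retardation. (The same figure resolving downward would be a suspension.)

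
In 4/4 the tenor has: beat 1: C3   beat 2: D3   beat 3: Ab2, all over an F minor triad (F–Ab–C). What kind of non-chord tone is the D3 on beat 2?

The harmony at that moment is F minor triad (F, Ab, C); D3 is not a chord tone.
It is approached by step up from C3 and left by leap down to Ab2.
Step in, leap out, on a weak beat — an escape tone.

Escape tone.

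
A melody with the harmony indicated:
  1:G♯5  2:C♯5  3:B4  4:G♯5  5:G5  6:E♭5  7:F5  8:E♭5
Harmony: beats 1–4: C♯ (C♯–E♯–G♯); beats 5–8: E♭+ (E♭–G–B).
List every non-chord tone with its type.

The harmony at that moment is C♯ major triad (C♯, E♯, G♯); B4 is not a chord tone.
It is approached by step down from C♯5 and left by leap up to G♯5.
Step in, leap out — an escape tone.
The harmony at that moment is E♭ augmented triad (E♭, G, B); F5 is not a chord tone.
It is approached by step up from E♭5 and left by step down to E♭5.
Step away and step back to the same note — a neighbor tone (upper neighbor).

B4 (beat 3) — escape tone; F5 (beat 7) — neighbor tone.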